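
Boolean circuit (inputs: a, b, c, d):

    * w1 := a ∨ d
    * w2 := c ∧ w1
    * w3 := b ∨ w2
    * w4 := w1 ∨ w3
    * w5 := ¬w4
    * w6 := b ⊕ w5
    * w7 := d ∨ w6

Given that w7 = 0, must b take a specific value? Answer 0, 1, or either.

0

w7 = d ∨ w6 must be 0, so both d = 0 and w6 = 0.
w6 = b ⊕ w5 must be 0, so b and w5 are equal.
Every assignment with w7 = 0 has b = 0; there are 2 such assignment(s).
  a=1, b=0, c=0, d=0
  a=1, b=0, c=1, d=0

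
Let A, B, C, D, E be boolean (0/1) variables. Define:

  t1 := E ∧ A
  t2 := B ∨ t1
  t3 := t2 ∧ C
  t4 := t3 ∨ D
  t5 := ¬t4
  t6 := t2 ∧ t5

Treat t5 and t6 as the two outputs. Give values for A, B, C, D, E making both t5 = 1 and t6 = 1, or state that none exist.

Check with A=1 B=1 C=0 D=0 E=1:
t1 = E ∧ A = 1 ∧ 1 = 1
t2 = B ∨ t1 = 1 ∨ 1 = 1
t3 = t2 ∧ C = 1 ∧ 0 = 0
t4 = t3 ∨ D = 0 ∨ 0 = 0
t5 = ¬t4 = ¬0 = 1
t6 = t2 ∧ t5 = 1 ∧ 1 = 1
So t5 = 1 and t6 = 1.

A=1 B=1 C=0 D=0 E=1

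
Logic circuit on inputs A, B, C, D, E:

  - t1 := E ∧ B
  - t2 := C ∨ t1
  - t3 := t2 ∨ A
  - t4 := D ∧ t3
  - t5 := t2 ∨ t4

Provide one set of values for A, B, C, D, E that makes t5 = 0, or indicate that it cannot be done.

t5 = t2 ∨ t4 must be 0, so both t2 = 0 and t4 = 0.
t2 = C ∨ t1 must be 0, so both C = 0 and t1 = 0.
Check with A=0, B=1, C=0, D=1, E=0:
t1 = E ∧ B = 0 ∧ 1 = 0
t2 = C ∨ t1 = 0 ∨ 0 = 0
t3 = t2 ∨ A = 0 ∨ 0 = 0
t4 = D ∧ t3 = 1 ∧ 0 = 0
t5 = t2 ∨ t4 = 0 ∨ 0 = 0
So t5 = 0 as required.

A=0, B=1, C=0, D=1, E=0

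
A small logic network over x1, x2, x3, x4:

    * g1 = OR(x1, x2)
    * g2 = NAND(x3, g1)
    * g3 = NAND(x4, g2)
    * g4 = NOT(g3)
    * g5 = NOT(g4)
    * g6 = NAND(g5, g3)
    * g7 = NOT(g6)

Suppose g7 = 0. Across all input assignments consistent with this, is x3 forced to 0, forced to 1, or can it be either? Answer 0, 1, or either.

Both values of x3 occur among assignments with g7 = 0:
  x3=0: x1=0, x2=0, x3=0, x4=1
  x3=1: x1=0, x2=0, x3=1, x4=1

either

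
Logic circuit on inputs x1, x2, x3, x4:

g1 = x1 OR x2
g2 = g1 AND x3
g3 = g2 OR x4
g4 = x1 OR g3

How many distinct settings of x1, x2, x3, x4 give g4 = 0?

3

g4 = x1 OR g3 must be 0, so both x1 = 0 and g3 = 0.
g3 = g2 OR x4 must be 0, so both g2 = 0 and x4 = 0.
Satisfying assignments:
  x1=0, x2=0, x3=0, x4=0
  x1=0, x2=0, x3=1, x4=0
  x1=0, x2=1, x3=0, x4=0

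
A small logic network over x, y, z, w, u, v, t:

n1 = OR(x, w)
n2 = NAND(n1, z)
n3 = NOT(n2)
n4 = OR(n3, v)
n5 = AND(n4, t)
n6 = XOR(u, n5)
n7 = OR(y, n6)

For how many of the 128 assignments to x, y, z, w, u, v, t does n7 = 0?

n7 = OR(y, n6) must be 0, so both y = 0 and n6 = 0.
n6 = XOR(u, n5) must be 0, so u and n5 are equal.
Enumerating the 128 input combinations, 32 give n7 = 0 and 96 give n7 = 1.

32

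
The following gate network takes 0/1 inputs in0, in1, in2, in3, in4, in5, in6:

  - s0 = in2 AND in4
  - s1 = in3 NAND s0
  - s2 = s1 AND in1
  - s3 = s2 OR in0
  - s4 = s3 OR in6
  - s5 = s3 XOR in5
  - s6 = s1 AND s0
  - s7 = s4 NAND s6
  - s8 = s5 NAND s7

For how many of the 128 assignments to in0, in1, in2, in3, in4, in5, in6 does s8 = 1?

s8 = s5 NAND s7 must be 1, so at least one of s5, s7 is 0.
Enumerating the 128 input combinations, 71 give s8 = 1 and 57 give s8 = 0.

71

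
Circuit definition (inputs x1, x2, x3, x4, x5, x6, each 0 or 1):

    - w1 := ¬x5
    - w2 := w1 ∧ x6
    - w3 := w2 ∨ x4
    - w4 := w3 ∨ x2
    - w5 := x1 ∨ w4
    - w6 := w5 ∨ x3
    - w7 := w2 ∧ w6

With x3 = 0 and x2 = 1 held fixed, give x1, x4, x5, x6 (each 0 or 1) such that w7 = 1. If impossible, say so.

Check with x3 = 0 and x2 = 1 and x1=0, x4=1, x5=0, x6=1:
w1 = ¬x5 = ¬0 = 1
w2 = w1 ∧ x6 = 1 ∧ 1 = 1
w3 = w2 ∨ x4 = 1 ∨ 1 = 1
w4 = w3 ∨ x2 = 1 ∨ 1 = 1
w5 = x1 ∨ w4 = 0 ∨ 1 = 1
w6 = w5 ∨ x3 = 1 ∨ 0 = 1
w7 = w2 ∧ w6 = 1 ∧ 1 = 1
So w7 = 1.

x1=0, x4=1, x5=0, x6=1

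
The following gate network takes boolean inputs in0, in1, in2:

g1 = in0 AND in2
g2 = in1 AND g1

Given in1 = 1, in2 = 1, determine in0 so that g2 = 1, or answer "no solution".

g2 = in1 AND g1 must be 1, so both in1 = 1 and g1 = 1.
Check with in1 = 1, in2 = 1 and in0=1:
g1 = in0 AND in2 = 1 AND 1 = 1
g2 = in1 AND g1 = 1 AND 1 = 1
So g2 = 1.

in0=1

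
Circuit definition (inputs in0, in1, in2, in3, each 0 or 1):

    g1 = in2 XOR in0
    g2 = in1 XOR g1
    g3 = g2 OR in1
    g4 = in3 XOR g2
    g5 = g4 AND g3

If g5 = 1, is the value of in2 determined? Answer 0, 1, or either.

Both values of in2 occur among assignments with g5 = 1:
  in2=0: in0=0, in1=1, in2=0, in3=0
  in2=1: in0=0, in1=0, in2=1, in3=0

either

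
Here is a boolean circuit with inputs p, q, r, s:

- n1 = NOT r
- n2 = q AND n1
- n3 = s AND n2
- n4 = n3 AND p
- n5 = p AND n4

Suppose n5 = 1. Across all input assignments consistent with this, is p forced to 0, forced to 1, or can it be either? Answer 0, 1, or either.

1

n5 = p AND n4 must be 1, so both p = 1 and n4 = 1.
n4 = n3 AND p must be 1, so both n3 = 1 and p = 1.
n3 = s AND n2 must be 1, so both s = 1 and n2 = 1.
Every assignment with n5 = 1 has p = 1; there are 1 such assignment(s).
  p=1, q=1, r=0, s=1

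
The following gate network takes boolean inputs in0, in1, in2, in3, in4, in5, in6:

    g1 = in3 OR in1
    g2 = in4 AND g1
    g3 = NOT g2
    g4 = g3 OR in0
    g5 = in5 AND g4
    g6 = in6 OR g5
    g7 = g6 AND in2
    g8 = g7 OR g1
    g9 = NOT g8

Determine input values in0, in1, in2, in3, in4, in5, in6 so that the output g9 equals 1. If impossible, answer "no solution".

in0=0, in1=0, in2=1, in3=0, in4=0, in5=0, in6=0

Check with in0=0, in1=0, in2=1, in3=0, in4=0, in5=0, in6=0:
g1 = in3 OR in1 = 0 OR 0 = 0
g2 = in4 AND g1 = 0 AND 0 = 0
g3 = NOT g2 = NOT 0 = 1
g4 = g3 OR in0 = 1 OR 0 = 1
g5 = in5 AND g4 = 0 AND 1 = 0
g6 = in6 OR g5 = 0 OR 0 = 0
g7 = g6 AND in2 = 0 AND 1 = 0
g8 = g7 OR g1 = 0 OR 0 = 0
g9 = NOT g8 = NOT 0 = 1
So g9 = 1 as required.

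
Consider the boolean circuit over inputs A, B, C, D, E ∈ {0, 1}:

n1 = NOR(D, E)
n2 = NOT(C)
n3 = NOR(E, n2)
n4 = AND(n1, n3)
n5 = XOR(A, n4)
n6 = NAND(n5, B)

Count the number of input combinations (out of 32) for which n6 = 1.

n6 = NAND(n5, B) must be 1, so at least one of n5, B is 0.
Enumerating the 32 input combinations, 24 give n6 = 1 and 8 give n6 = 0.

24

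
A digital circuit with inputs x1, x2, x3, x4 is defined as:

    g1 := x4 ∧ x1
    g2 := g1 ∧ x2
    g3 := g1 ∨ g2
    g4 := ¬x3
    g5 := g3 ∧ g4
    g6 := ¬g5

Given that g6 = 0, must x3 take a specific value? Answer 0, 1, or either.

g6 = ¬g5 must be 0, so g5 = 1.
Every assignment with g6 = 0 has x3 = 0; there are 2 such assignment(s).
  x1=1, x2=0, x3=0, x4=1
  x1=1, x2=1, x3=0, x4=1

0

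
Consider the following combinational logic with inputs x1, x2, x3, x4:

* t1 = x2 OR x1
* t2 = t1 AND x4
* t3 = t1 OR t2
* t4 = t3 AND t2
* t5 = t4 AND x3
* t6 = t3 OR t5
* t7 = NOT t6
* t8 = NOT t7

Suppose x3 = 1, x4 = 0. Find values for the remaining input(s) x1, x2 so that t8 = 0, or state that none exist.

t8 = NOT t7 must be 0, so t7 = 1.
Check with x3 = 1, x4 = 0 and x1=0, x2=0:
t1 = x2 OR x1 = 0 OR 0 = 0
t2 = t1 AND x4 = 0 AND 0 = 0
t3 = t1 OR t2 = 0 OR 0 = 0
t4 = t3 AND t2 = 0 AND 0 = 0
t5 = t4 AND x3 = 0 AND 1 = 0
t6 = t3 OR t5 = 0 OR 0 = 0
t7 = NOT t6 = NOT 0 = 1
t8 = NOT t7 = NOT 1 = 0
So t8 = 0.

x1=0, x2=0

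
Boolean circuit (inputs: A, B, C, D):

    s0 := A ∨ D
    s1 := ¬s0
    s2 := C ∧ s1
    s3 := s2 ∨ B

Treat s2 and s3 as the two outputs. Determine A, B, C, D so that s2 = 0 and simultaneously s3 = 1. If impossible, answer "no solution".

A=1 B=1 C=1 D=0

Check with A=1 B=1 C=1 D=0:
s0 = A ∨ D = 1 ∨ 0 = 1
s1 = ¬s0 = ¬1 = 0
s2 = C ∧ s1 = 1 ∧ 0 = 0
s3 = s2 ∨ B = 0 ∨ 1 = 1
So s2 = 0 and s3 = 1.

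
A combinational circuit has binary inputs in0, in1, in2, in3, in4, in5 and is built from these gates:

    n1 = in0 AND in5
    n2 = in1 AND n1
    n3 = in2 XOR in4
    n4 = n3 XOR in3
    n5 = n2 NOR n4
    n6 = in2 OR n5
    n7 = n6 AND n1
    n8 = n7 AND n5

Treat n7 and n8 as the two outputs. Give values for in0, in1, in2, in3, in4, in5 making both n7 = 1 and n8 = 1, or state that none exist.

in0=1, in1=0, in2=1, in3=0, in4=1, in5=1

Check with in0=1, in1=0, in2=1, in3=0, in4=1, in5=1:
n1 = in0 AND in5 = 1 AND 1 = 1
n2 = in1 AND n1 = 0 AND 1 = 0
n3 = in2 XOR in4 = 1 XOR 1 = 0
n4 = n3 XOR in3 = 0 XOR 0 = 0
n5 = n2 NOR n4 = 0 NOR 0 = 1
n6 = in2 OR n5 = 1 OR 1 = 1
n7 = n6 AND n1 = 1 AND 1 = 1
n8 = n7 AND n5 = 1 AND 1 = 1
So n7 = 1 and n8 = 1.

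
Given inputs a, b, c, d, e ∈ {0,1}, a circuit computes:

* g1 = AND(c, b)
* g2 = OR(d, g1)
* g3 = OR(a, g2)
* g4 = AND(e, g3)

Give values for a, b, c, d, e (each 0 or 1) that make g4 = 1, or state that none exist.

a=0, b=0, c=1, d=1, e=1

g4 = AND(e, g3) must be 1, so both e = 1 and g3 = 1.
g3 = OR(a, g2) must be 1, so at least one of a, g2 is 1.
Check with a=0, b=0, c=1, d=1, e=1:
g1 = AND(c, b) = AND(1, 0) = 0
g2 = OR(d, g1) = OR(1, 0) = 1
g3 = OR(a, g2) = OR(0, 1) = 1
g4 = AND(e, g3) = AND(1, 1) = 1
So g4 = 1 as required.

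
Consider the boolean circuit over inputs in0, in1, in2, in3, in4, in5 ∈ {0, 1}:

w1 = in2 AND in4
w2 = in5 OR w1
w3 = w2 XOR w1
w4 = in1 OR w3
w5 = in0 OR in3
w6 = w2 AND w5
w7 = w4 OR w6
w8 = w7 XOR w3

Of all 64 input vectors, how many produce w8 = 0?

38

w8 = w7 XOR w3 must be 0, so w7 and w3 are equal.
Enumerating the 64 input combinations, 38 give w8 = 0 and 26 give w8 = 1.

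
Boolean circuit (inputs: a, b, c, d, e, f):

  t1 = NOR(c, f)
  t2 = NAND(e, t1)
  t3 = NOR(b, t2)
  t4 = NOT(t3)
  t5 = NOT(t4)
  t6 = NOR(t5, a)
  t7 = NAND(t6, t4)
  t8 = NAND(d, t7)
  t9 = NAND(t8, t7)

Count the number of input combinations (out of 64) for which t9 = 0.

17

t9 = NAND(t8, t7) must be 0, so both t8 = 1 and t7 = 1.
t8 = NAND(d, t7) must be 1, so at least one of d, t7 is 0.
t7 = NAND(t6, t4) must be 1, so at least one of t6, t4 is 0.
Enumerating the 64 input combinations, 17 give t9 = 0 and 47 give t9 = 1.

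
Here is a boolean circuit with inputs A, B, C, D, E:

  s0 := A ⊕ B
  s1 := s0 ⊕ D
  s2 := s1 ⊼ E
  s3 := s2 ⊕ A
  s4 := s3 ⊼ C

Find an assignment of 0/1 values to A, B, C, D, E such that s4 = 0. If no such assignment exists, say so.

s4 = s3 ⊼ C must be 0, so both s3 = 1 and C = 1.
s3 = s2 ⊕ A must be 1, so s2 and A differ.
Check with A=1, B=0, C=1, D=0, E=1:
s0 = A ⊕ B = 1 ⊕ 0 = 1
s1 = s0 ⊕ D = 1 ⊕ 0 = 1
s2 = s1 ⊼ E = 1 ⊼ 1 = 0
s3 = s2 ⊕ A = 0 ⊕ 1 = 1
s4 = s3 ⊼ C = 1 ⊼ 1 = 0
So s4 = 0 as required.

A=1, B=0, C=1, D=0, E=1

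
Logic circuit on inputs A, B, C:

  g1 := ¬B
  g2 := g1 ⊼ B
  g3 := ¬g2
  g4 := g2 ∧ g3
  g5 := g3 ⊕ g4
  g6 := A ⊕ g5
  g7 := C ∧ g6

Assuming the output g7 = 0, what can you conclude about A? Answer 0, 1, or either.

either

Both values of A occur among assignments with g7 = 0:
  A=0: A=0, B=0, C=0
  A=1: A=1, B=0, C=0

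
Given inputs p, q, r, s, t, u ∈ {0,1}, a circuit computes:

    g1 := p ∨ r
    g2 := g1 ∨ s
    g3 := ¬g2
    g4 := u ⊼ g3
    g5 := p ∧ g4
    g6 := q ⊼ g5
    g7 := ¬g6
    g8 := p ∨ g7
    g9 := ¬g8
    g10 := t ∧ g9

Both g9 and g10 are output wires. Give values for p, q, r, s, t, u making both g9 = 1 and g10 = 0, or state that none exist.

p=0, q=1, r=0, s=1, t=0, u=1

Check with p=0, q=1, r=0, s=1, t=0, u=1:
g1 = p ∨ r = 0 ∨ 0 = 0
g2 = g1 ∨ s = 0 ∨ 1 = 1
g3 = ¬g2 = ¬1 = 0
g4 = u ⊼ g3 = 1 ⊼ 0 = 1
g5 = p ∧ g4 = 0 ∧ 1 = 0
g6 = q ⊼ g5 = 1 ⊼ 0 = 1
g7 = ¬g6 = ¬1 = 0
g8 = p ∨ g7 = 0 ∨ 0 = 0
g9 = ¬g8 = ¬0 = 1
g10 = t ∧ g9 = 0 ∧ 1 = 0
So g9 = 1 and g10 = 0.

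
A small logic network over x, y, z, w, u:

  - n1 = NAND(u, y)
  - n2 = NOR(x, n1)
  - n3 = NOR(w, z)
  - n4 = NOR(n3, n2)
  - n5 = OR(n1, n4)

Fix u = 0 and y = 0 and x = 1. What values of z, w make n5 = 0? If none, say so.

With u = 0 and y = 0 and x = 1 fixed, none of the 4 settings of z, w give n5 = 0.
For example, with z=1, w=1:
n1 = NAND(u, y) = NAND(0, 0) = 1
n2 = NOR(x, n1) = NOR(1, 1) = 0
n3 = NOR(w, z) = NOR(1, 1) = 0
n4 = NOR(n3, n2) = NOR(0, 0) = 1
n5 = OR(n1, n4) = OR(1, 1) = 1
giving n5 = 1 ≠ 0.

no solution exists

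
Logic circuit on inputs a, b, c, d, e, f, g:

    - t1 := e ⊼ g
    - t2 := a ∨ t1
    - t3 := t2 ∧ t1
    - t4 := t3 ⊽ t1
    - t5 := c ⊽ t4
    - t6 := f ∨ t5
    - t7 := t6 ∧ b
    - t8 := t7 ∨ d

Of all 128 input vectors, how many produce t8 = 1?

86

t8 = t7 ∨ d must be 1, so at least one of t7, d is 1.
Enumerating the 128 input combinations, 86 give t8 = 1 and 42 give t8 = 0.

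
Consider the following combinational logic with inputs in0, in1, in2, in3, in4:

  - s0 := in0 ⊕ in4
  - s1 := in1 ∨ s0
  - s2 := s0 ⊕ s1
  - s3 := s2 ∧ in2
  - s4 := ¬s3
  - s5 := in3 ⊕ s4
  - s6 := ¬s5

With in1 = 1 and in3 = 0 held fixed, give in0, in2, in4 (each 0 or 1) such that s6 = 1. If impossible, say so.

in0=0 in2=1 in4=0

s6 = ¬s5 must be 1, so s5 = 0.
s5 = in3 ⊕ s4 must be 0, so in3 and s4 are equal.
Check with in1 = 1 and in3 = 0 and in0=0, in2=1, in4=0:
s0 = in0 ⊕ in4 = 0 ⊕ 0 = 0
s1 = in1 ∨ s0 = 1 ∨ 0 = 1
s2 = s0 ⊕ s1 = 0 ⊕ 1 = 1
s3 = s2 ∧ in2 = 1 ∧ 1 = 1
s4 = ¬s3 = ¬1 = 0
s5 = in3 ⊕ s4 = 0 ⊕ 0 = 0
s6 = ¬s5 = ¬0 = 1
So s6 = 1.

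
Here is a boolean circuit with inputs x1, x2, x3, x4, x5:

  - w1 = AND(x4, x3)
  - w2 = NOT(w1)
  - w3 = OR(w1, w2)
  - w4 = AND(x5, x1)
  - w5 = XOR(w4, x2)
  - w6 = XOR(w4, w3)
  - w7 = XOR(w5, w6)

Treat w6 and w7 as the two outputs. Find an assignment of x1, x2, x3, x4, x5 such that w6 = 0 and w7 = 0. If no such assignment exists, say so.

Check with x1=1, x2=1, x3=0, x4=0, x5=1:
w1 = AND(x4, x3) = AND(0, 0) = 0
w2 = NOT(w1) = NOT 0 = 1
w3 = OR(w1, w2) = OR(0, 1) = 1
w4 = AND(x5, x1) = AND(1, 1) = 1
w5 = XOR(w4, x2) = XOR(1, 1) = 0
w6 = XOR(w4, w3) = XOR(1, 1) = 0
w7 = XOR(w5, w6) = XOR(0, 0) = 0
So w6 = 0 and w7 = 0.

x1=1, x2=1, x3=0, x4=0, x5=1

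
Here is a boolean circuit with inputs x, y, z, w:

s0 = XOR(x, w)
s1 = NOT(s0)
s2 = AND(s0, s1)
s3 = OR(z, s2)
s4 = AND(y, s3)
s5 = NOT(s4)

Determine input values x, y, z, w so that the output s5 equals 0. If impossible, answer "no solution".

Check with x=1 y=1 z=1 w=0:
s0 = XOR(x, w) = XOR(1, 0) = 1
s1 = NOT(s0) = NOT 1 = 0
s2 = AND(s0, s1) = AND(1, 0) = 0
s3 = OR(z, s2) = OR(1, 0) = 1
s4 = AND(y, s3) = AND(1, 1) = 1
s5 = NOT(s4) = NOT 1 = 0
So s5 = 0 as required.

x=1 y=1 z=1 w=0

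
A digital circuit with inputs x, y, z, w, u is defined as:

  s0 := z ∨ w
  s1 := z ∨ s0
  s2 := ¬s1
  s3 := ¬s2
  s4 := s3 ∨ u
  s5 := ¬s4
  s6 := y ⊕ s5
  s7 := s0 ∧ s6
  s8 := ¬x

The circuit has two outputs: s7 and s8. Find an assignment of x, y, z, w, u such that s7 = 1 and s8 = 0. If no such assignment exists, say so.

Check with x=1, y=1, z=1, w=1, u=0:
s0 = z ∨ w = 1 ∨ 1 = 1
s1 = z ∨ s0 = 1 ∨ 1 = 1
s2 = ¬s1 = ¬1 = 0
s3 = ¬s2 = ¬0 = 1
s4 = s3 ∨ u = 1 ∨ 0 = 1
s5 = ¬s4 = ¬1 = 0
s6 = y ⊕ s5 = 1 ⊕ 0 = 1
s7 = s0 ∧ s6 = 1 ∧ 1 = 1
s8 = ¬x = ¬1 = 0
So s7 = 1 and s8 = 0.

x=1, y=1, z=1, w=1, u=0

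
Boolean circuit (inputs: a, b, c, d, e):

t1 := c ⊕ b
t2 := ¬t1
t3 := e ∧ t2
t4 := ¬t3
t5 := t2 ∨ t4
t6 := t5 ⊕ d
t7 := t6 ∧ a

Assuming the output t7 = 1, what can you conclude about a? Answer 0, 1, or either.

t7 = t6 ∧ a must be 1, so both t6 = 1 and a = 1.
t6 = t5 ⊕ d must be 1, so t5 and d differ.
Every assignment with t7 = 1 has a = 1; there are 8 such assignment(s).

1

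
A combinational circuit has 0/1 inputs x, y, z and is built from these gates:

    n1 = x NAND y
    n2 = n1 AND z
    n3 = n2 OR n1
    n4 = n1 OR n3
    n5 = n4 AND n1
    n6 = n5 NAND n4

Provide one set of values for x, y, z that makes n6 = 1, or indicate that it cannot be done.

x=1 y=1 z=0

n6 = n5 NAND n4 must be 1, so at least one of n5, n4 is 0.
Check with x=1 y=1 z=0:
n1 = x NAND y = 1 NAND 1 = 0
n2 = n1 AND z = 0 AND 0 = 0
n3 = n2 OR n1 = 0 OR 0 = 0
n4 = n1 OR n3 = 0 OR 0 = 0
n5 = n4 AND n1 = 0 AND 0 = 0
n6 = n5 NAND n4 = 0 NAND 0 = 1
So n6 = 1 as required.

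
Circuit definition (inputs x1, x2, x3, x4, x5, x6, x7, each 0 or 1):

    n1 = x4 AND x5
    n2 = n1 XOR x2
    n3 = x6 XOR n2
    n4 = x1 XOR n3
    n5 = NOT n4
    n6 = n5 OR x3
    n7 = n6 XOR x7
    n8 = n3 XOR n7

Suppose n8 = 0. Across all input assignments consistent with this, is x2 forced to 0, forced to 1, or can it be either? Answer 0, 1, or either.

either

Both values of x2 occur among assignments with n8 = 0:
  x2=0: x1=0, x2=0, x3=0, x4=0, x5=0, x6=0, x7=1
  x2=1: x1=0, x2=1, x3=0, x4=0, x5=0, x6=0, x7=1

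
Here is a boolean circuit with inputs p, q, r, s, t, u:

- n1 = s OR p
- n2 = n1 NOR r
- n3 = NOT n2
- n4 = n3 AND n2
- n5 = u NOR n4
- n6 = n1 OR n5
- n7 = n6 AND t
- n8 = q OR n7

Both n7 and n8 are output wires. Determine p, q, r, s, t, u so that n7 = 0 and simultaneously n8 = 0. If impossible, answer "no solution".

p=1, q=0, r=1, s=1, t=0, u=1

Check with p=1, q=0, r=1, s=1, t=0, u=1:
n1 = s OR p = 1 OR 1 = 1
n2 = n1 NOR r = 1 NOR 1 = 0
n3 = NOT n2 = NOT 0 = 1
n4 = n3 AND n2 = 1 AND 0 = 0
n5 = u NOR n4 = 1 NOR 0 = 0
n6 = n1 OR n5 = 1 OR 0 = 1
n7 = n6 AND t = 1 AND 0 = 0
n8 = q OR n7 = 0 OR 0 = 0
So n7 = 0 and n8 = 0.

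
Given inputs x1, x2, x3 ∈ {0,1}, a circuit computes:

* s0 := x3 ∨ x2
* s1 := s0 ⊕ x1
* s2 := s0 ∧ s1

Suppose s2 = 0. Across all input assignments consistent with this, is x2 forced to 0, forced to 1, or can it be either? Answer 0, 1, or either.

Both values of x2 occur among assignments with s2 = 0:
  x2=0: x1=0, x2=0, x3=0
  x2=1: x1=1, x2=1, x3=0

either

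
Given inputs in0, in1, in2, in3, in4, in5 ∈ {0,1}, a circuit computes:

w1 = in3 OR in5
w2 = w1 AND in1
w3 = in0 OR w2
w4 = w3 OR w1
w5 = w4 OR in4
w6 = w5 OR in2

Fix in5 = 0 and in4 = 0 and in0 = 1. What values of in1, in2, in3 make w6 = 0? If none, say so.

With in5 = 0 and in4 = 0 and in0 = 1 fixed, none of the 8 settings of in1, in2, in3 give w6 = 0.
For example, with in1=1, in2=1, in3=0:
w1 = in3 OR in5 = 0 OR 0 = 0
w2 = w1 AND in1 = 0 AND 1 = 0
w3 = in0 OR w2 = 1 OR 0 = 1
w4 = w3 OR w1 = 1 OR 0 = 1
w5 = w4 OR in4 = 1 OR 0 = 1
w6 = w5 OR in2 = 1 OR 1 = 1
giving w6 = 1 ≠ 0.

no solution exists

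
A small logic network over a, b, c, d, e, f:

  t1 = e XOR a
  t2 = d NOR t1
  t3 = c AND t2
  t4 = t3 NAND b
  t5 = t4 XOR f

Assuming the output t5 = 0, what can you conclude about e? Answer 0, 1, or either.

either

Both values of e occur among assignments with t5 = 0:
  e=0: a=0, b=0, c=0, d=0, e=0, f=1
  e=1: a=0, b=0, c=0, d=0, e=1, f=1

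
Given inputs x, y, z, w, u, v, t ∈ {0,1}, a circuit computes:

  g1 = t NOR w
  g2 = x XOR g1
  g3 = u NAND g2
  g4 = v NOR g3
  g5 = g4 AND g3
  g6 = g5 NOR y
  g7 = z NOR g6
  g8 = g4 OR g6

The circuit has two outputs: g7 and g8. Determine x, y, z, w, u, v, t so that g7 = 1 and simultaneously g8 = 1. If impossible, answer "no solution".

Check with x=1, y=1, z=0, w=1, u=1, v=0, t=1:
g1 = t NOR w = 1 NOR 1 = 0
g2 = x XOR g1 = 1 XOR 0 = 1
g3 = u NAND g2 = 1 NAND 1 = 0
g4 = v NOR g3 = 0 NOR 0 = 1
g5 = g4 AND g3 = 1 AND 0 = 0
g6 = g5 NOR y = 0 NOR 1 = 0
g7 = z NOR g6 = 0 NOR 0 = 1
g8 = g4 OR g6 = 1 OR 0 = 1
So g7 = 1 and g8 = 1.

x=1, y=1, z=0, w=1, u=1, v=0, t=1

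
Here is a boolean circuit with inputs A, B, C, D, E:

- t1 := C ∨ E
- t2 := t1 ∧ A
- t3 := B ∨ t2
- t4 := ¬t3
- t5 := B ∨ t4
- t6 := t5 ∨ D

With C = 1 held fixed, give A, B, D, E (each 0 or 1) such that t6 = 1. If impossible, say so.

t6 = t5 ∨ D must be 1, so at least one of t5, D is 1.
Check with C = 1 and A=1, B=0, D=1, E=1:
t1 = C ∨ E = 1 ∨ 1 = 1
t2 = t1 ∧ A = 1 ∧ 1 = 1
t3 = B ∨ t2 = 0 ∨ 1 = 1
t4 = ¬t3 = ¬1 = 0
t5 = B ∨ t4 = 0 ∨ 0 = 0
t6 = t5 ∨ D = 0 ∨ 1 = 1
So t6 = 1.

A=1, B=0, D=1, E=1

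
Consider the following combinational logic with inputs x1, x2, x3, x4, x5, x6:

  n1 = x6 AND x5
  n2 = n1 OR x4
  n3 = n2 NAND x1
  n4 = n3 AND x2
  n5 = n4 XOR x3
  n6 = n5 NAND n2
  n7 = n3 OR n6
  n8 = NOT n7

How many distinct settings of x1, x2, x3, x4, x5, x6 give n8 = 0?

54

n8 = NOT n7 must be 0, so n7 = 1.
n7 = n3 OR n6 must be 1, so at least one of n3, n6 is 1.
Enumerating the 64 input combinations, 54 give n8 = 0 and 10 give n8 = 1.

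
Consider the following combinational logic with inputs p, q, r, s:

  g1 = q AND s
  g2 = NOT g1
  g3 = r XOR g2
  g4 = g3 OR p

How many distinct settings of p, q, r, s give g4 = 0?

g4 = g3 OR p must be 0, so both g3 = 0 and p = 0.
g3 = r XOR g2 must be 0, so r and g2 are equal.
Enumerating the 16 input combinations, 4 give g4 = 0 and 12 give g4 = 1.

4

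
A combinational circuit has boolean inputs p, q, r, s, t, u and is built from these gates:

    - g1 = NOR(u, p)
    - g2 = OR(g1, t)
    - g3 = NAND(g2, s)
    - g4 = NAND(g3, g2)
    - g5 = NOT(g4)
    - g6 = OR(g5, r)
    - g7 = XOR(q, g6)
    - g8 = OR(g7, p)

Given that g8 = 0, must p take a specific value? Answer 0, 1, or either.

g8 = OR(g7, p) must be 0, so both g7 = 0 and p = 0.
g7 = XOR(q, g6) must be 0, so q and g6 are equal.
Every assignment with g8 = 0 has p = 0; there are 16 such assignment(s).

0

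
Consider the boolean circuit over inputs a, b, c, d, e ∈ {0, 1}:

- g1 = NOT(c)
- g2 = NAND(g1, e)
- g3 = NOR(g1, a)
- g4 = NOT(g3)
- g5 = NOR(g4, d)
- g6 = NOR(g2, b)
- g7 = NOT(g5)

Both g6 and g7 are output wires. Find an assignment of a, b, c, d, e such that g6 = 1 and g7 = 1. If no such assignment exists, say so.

Check with a=0, b=0, c=0, d=1, e=1:
g1 = NOT(c) = NOT 0 = 1
g2 = NAND(g1, e) = NAND(1, 1) = 0
g3 = NOR(g1, a) = NOR(1, 0) = 0
g4 = NOT(g3) = NOT 0 = 1
g5 = NOR(g4, d) = NOR(1, 1) = 0
g6 = NOR(g2, b) = NOR(0, 0) = 1
g7 = NOT(g5) = NOT 0 = 1
So g6 = 1 and g7 = 1.

a=0, b=0, c=0, d=1, e=1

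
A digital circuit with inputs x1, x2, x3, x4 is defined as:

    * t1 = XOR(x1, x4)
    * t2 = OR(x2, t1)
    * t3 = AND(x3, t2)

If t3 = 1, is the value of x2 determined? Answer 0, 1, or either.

either

Both values of x2 occur among assignments with t3 = 1:
  x2=0: x1=0, x2=0, x3=1, x4=1
  x2=1: x1=0, x2=1, x3=1, x4=0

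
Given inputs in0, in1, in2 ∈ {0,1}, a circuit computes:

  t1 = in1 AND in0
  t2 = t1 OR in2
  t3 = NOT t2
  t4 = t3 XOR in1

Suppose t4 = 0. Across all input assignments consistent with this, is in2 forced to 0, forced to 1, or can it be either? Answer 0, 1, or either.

either

Both values of in2 occur among assignments with t4 = 0:
  in2=0: in0=0, in1=1, in2=0
  in2=1: in0=0, in1=0, in2=1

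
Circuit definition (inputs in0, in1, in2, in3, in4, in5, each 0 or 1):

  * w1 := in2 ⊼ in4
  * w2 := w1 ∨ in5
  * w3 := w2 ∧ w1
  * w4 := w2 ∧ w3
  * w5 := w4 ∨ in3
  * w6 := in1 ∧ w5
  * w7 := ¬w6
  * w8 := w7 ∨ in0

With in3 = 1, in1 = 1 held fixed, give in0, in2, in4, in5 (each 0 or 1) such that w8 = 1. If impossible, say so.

Check with in3 = 1, in1 = 1 and in0=1, in2=1, in4=0, in5=1:
w1 = in2 ⊼ in4 = 1 ⊼ 0 = 1
w2 = w1 ∨ in5 = 1 ∨ 1 = 1
w3 = w2 ∧ w1 = 1 ∧ 1 = 1
w4 = w2 ∧ w3 = 1 ∧ 1 = 1
w5 = w4 ∨ in3 = 1 ∨ 1 = 1
w6 = in1 ∧ w5 = 1 ∧ 1 = 1
w7 = ¬w6 = ¬1 = 0
w8 = w7 ∨ in0 = 0 ∨ 1 = 1
So w8 = 1.

in0=1, in2=1, in4=0, in5=1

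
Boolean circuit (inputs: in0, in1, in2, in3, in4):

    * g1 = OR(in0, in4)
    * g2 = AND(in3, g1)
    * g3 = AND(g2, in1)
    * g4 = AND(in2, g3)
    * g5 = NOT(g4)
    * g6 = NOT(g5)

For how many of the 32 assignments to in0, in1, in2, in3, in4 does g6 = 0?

29

g6 = NOT(g5) must be 0, so g5 = 1.
g5 = NOT(g4) must be 1, so g4 = 0.
Enumerating the 32 input combinations, 29 give g6 = 0 and 3 give g6 = 1.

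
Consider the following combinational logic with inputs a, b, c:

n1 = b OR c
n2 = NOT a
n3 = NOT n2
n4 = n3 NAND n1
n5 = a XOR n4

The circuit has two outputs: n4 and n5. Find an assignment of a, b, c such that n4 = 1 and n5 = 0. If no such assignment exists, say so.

a=1, b=0, c=0

Check with a=1, b=0, c=0:
n1 = b OR c = 0 OR 0 = 0
n2 = NOT a = NOT 1 = 0
n3 = NOT n2 = NOT 0 = 1
n4 = n3 NAND n1 = 1 NAND 0 = 1
n5 = a XOR n4 = 1 XOR 1 = 0
So n4 = 1 and n5 = 0.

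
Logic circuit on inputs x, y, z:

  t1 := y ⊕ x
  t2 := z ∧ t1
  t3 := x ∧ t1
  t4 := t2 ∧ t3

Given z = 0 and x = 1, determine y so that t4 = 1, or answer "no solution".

With z = 0 and x = 1 fixed, none of the 2 settings of y give t4 = 1.
For example, with y=0:
t1 = y ⊕ x = 0 ⊕ 1 = 1
t2 = z ∧ t1 = 0 ∧ 1 = 0
t3 = x ∧ t1 = 1 ∧ 1 = 1
t4 = t2 ∧ t3 = 0 ∧ 1 = 0
giving t4 = 0 ≠ 1.

no solution exists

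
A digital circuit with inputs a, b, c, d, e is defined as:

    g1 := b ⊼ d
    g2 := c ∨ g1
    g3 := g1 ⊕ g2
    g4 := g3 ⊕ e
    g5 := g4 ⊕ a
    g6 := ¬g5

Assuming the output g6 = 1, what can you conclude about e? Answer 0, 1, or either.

Both values of e occur among assignments with g6 = 1:
  e=0: a=0, b=0, c=0, d=0, e=0
  e=1: a=0, b=1, c=1, d=1, e=1

either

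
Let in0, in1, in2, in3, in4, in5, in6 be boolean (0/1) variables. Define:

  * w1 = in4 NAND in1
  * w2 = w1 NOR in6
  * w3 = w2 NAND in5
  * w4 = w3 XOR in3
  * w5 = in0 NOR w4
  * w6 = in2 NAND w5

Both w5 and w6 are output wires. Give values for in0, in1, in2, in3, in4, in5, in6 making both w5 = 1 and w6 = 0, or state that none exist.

in0=0, in1=0, in2=1, in3=1, in4=1, in5=1, in6=1

Check with in0=0, in1=0, in2=1, in3=1, in4=1, in5=1, in6=1:
w1 = in4 NAND in1 = 1 NAND 0 = 1
w2 = w1 NOR in6 = 1 NOR 1 = 0
w3 = w2 NAND in5 = 0 NAND 1 = 1
w4 = w3 XOR in3 = 1 XOR 1 = 0
w5 = in0 NOR w4 = 0 NOR 0 = 1
w6 = in2 NAND w5 = 1 NAND 1 = 0
So w5 = 1 and w6 = 0.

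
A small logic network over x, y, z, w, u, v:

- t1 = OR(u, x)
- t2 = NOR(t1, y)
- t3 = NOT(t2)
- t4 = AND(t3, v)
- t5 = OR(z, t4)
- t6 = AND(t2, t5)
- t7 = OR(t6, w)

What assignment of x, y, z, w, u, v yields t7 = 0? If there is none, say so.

x=1, y=0, z=1, w=0, u=1, v=1

t7 = OR(t6, w) must be 0, so both t6 = 0 and w = 0.
t6 = AND(t2, t5) must be 0, so at least one of t2, t5 is 0.
Check with x=1, y=0, z=1, w=0, u=1, v=1:
t1 = OR(u, x) = OR(1, 1) = 1
t2 = NOR(t1, y) = NOR(1, 0) = 0
t3 = NOT(t2) = NOT 0 = 1
t4 = AND(t3, v) = AND(1, 1) = 1
t5 = OR(z, t4) = OR(1, 1) = 1
t6 = AND(t2, t5) = AND(0, 1) = 0
t7 = OR(t6, w) = OR(0, 0) = 0
So t7 = 0 as required.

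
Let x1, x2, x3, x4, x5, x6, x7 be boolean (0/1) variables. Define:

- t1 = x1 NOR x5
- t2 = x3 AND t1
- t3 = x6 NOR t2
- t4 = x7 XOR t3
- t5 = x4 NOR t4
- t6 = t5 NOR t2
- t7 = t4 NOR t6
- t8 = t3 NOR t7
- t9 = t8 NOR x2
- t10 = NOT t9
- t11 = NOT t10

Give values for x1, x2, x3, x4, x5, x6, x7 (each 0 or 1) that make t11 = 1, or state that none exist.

t11 = NOT t10 must be 1, so t10 = 0.
t10 = NOT t9 must be 0, so t9 = 1.
t9 = t8 NOR x2 must be 1, so both t8 = 0 and x2 = 0.
Check with x1=1 x2=0 x3=1 x4=1 x5=1 x6=0 x7=1:
t1 = x1 NOR x5 = 1 NOR 1 = 0
t2 = x3 AND t1 = 1 AND 0 = 0
t3 = x6 NOR t2 = 0 NOR 0 = 1
t4 = x7 XOR t3 = 1 XOR 1 = 0
t5 = x4 NOR t4 = 1 NOR 0 = 0
t6 = t5 NOR t2 = 0 NOR 0 = 1
t7 = t4 NOR t6 = 0 NOR 1 = 0
t8 = t3 NOR t7 = 1 NOR 0 = 0
t9 = t8 NOR x2 = 0 NOR 0 = 1
t10 = NOT t9 = NOT 1 = 0
t11 = NOT t10 = NOT 0 = 1
So t11 = 1 as required.

x1=1 x2=0 x3=1 x4=1 x5=1 x6=0 x7=1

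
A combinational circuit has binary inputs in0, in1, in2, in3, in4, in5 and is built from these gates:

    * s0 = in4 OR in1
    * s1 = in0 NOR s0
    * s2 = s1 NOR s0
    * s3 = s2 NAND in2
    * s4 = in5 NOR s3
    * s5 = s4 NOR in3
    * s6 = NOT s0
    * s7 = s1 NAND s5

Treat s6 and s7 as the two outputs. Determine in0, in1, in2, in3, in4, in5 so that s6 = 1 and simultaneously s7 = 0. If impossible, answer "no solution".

Check with in0=0, in1=0, in2=1, in3=0, in4=0, in5=0:
s0 = in4 OR in1 = 0 OR 0 = 0
s1 = in0 NOR s0 = 0 NOR 0 = 1
s2 = s1 NOR s0 = 1 NOR 0 = 0
s3 = s2 NAND in2 = 0 NAND 1 = 1
s4 = in5 NOR s3 = 0 NOR 1 = 0
s5 = s4 NOR in3 = 0 NOR 0 = 1
s6 = NOT s0 = NOT 0 = 1
s7 = s1 NAND s5 = 1 NAND 1 = 0
So s6 = 1 and s7 = 0.

in0=0, in1=0, in2=1, in3=0, in4=0, in5=0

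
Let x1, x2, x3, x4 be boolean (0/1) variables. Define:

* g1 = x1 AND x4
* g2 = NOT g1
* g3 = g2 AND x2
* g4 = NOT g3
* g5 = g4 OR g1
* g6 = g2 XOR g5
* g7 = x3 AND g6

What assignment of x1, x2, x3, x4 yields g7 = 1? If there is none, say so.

x1=1 x2=1 x3=1 x4=0

Check with x1=1 x2=1 x3=1 x4=0:
g1 = x1 AND x4 = 1 AND 0 = 0
g2 = NOT g1 = NOT 0 = 1
g3 = g2 AND x2 = 1 AND 1 = 1
g4 = NOT g3 = NOT 1 = 0
g5 = g4 OR g1 = 0 OR 0 = 0
g6 = g2 XOR g5 = 1 XOR 0 = 1
g7 = x3 AND g6 = 1 AND 1 = 1
So g7 = 1 as required.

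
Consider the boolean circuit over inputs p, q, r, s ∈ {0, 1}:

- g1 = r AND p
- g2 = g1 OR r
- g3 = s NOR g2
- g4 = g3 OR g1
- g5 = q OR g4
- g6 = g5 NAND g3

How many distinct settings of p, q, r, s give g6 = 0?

g6 = g5 NAND g3 must be 0, so both g5 = 1 and g3 = 1.
g5 = q OR g4 must be 1, so at least one of q, g4 is 1.
Satisfying assignments:
  p=0, q=0, r=0, s=0
  p=0, q=1, r=0, s=0
  p=1, q=0, r=0, s=0
  p=1, q=1, r=0, s=0

4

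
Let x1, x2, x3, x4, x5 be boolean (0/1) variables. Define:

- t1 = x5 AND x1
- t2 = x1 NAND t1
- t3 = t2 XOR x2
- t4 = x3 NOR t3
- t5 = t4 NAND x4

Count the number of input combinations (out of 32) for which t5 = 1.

t5 = t4 NAND x4 must be 1, so at least one of t4, x4 is 0.
Enumerating the 32 input combinations, 28 give t5 = 1 and 4 give t5 = 0.

28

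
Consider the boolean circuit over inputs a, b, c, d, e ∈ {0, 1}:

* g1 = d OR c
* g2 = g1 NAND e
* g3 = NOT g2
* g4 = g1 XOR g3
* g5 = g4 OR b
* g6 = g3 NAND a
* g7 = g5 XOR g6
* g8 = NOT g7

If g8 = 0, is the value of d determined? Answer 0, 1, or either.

either

Both values of d occur among assignments with g8 = 0:
  d=0: a=0, b=0, c=0, d=0, e=0
  d=1: a=0, b=0, c=0, d=1, e=1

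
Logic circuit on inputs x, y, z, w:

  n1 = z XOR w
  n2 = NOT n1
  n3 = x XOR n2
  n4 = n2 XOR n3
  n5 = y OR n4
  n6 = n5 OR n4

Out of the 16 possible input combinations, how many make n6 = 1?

n6 = n5 OR n4 must be 1, so at least one of n5, n4 is 1.
Enumerating the 16 input combinations, 12 give n6 = 1 and 4 give n6 = 0.

12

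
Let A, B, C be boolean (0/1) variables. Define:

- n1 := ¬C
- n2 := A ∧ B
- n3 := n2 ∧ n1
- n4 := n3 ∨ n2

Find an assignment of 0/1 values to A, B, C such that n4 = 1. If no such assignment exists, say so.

A=1, B=1, C=0

n4 = n3 ∨ n2 must be 1, so at least one of n3, n2 is 1.
Check with A=1, B=1, C=0:
n1 = ¬C = ¬0 = 1
n2 = A ∧ B = 1 ∧ 1 = 1
n3 = n2 ∧ n1 = 1 ∧ 1 = 1
n4 = n3 ∨ n2 = 1 ∨ 1 = 1
So n4 = 1 as required.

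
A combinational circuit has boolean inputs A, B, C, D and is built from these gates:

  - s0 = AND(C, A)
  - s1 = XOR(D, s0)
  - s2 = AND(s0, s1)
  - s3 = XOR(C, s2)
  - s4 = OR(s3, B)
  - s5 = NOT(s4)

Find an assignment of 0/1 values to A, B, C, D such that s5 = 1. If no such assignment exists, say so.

s5 = NOT(s4) must be 1, so s4 = 0.
s4 = OR(s3, B) must be 0, so both s3 = 0 and B = 0.
s3 = XOR(C, s2) must be 0, so C and s2 are equal.
Check with A=1 B=0 C=0 D=0:
s0 = AND(C, A) = AND(0, 1) = 0
s1 = XOR(D, s0) = XOR(0, 0) = 0
s2 = AND(s0, s1) = AND(0, 0) = 0
s3 = XOR(C, s2) = XOR(0, 0) = 0
s4 = OR(s3, B) = OR(0, 0) = 0
s5 = NOT(s4) = NOT 0 = 1
So s5 = 1 as required.

A=1 B=0 C=0 D=0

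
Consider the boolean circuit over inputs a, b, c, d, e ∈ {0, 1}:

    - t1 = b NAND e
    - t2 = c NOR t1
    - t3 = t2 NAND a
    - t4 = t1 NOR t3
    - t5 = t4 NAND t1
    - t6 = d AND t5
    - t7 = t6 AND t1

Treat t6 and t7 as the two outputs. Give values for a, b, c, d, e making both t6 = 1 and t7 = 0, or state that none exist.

Check with a=1 b=1 c=0 d=1 e=1:
t1 = b NAND e = 1 NAND 1 = 0
t2 = c NOR t1 = 0 NOR 0 = 1
t3 = t2 NAND a = 1 NAND 1 = 0
t4 = t1 NOR t3 = 0 NOR 0 = 1
t5 = t4 NAND t1 = 1 NAND 0 = 1
t6 = d AND t5 = 1 AND 1 = 1
t7 = t6 AND t1 = 1 AND 0 = 0
So t6 = 1 and t7 = 0.

a=1 b=1 c=0 d=1 e=1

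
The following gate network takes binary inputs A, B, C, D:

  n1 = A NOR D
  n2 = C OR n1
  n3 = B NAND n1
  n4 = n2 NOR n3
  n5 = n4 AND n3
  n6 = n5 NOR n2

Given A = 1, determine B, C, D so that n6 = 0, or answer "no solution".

n6 = n5 NOR n2 must be 0, so at least one of n5, n2 is 1.
Check with A = 1 and B=1, C=1, D=1:
n1 = A NOR D = 1 NOR 1 = 0
n2 = C OR n1 = 1 OR 0 = 1
n3 = B NAND n1 = 1 NAND 0 = 1
n4 = n2 NOR n3 = 1 NOR 1 = 0
n5 = n4 AND n3 = 0 AND 1 = 0
n6 = n5 NOR n2 = 0 NOR 1 = 0
So n6 = 0.

B=1 C=1 D=1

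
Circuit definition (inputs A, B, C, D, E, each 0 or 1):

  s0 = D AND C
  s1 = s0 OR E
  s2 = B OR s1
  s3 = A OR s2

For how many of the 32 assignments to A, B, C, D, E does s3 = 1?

s3 = A OR s2 must be 1, so at least one of A, s2 is 1.
Enumerating the 32 input combinations, 29 give s3 = 1 and 3 give s3 = 0.

29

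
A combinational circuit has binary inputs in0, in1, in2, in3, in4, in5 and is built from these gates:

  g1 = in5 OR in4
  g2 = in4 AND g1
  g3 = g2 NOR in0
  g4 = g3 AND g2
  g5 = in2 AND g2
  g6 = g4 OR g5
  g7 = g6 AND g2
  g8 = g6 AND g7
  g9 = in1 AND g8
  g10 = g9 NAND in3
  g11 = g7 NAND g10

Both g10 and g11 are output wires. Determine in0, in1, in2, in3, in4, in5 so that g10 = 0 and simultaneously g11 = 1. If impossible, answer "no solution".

Check with in0=0 in1=1 in2=1 in3=1 in4=1 in5=1:
g1 = in5 OR in4 = 1 OR 1 = 1
g2 = in4 AND g1 = 1 AND 1 = 1
g3 = g2 NOR in0 = 1 NOR 0 = 0
g4 = g3 AND g2 = 0 AND 1 = 0
g5 = in2 AND g2 = 1 AND 1 = 1
g6 = g4 OR g5 = 0 OR 1 = 1
g7 = g6 AND g2 = 1 AND 1 = 1
g8 = g6 AND g7 = 1 AND 1 = 1
g9 = in1 AND g8 = 1 AND 1 = 1
g10 = g9 NAND in3 = 1 NAND 1 = 0
g11 = g7 NAND g10 = 1 NAND 0 = 1
So g10 = 0 and g11 = 1.

in0=0 in1=1 in2=1 in3=1 in4=1 in5=1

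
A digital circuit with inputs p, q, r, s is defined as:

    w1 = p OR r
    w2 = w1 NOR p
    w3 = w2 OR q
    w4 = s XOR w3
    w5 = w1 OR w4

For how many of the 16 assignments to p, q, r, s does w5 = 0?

2

w5 = w1 OR w4 must be 0, so both w1 = 0 and w4 = 0.
w1 = p OR r must be 0, so both p = 0 and r = 0.
Satisfying assignments:
  p=0, q=0, r=0, s=1
  p=0, q=1, r=0, s=1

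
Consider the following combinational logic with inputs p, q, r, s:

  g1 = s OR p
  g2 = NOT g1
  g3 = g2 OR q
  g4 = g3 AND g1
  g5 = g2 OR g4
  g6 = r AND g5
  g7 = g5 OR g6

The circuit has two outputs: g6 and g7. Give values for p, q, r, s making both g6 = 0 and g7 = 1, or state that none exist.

p=1, q=1, r=0, s=1

Check with p=1, q=1, r=0, s=1:
g1 = s OR p = 1 OR 1 = 1
g2 = NOT g1 = NOT 1 = 0
g3 = g2 OR q = 0 OR 1 = 1
g4 = g3 AND g1 = 1 AND 1 = 1
g5 = g2 OR g4 = 0 OR 1 = 1
g6 = r AND g5 = 0 AND 1 = 0
g7 = g5 OR g6 = 1 OR 0 = 1
So g6 = 0 and g7 = 1.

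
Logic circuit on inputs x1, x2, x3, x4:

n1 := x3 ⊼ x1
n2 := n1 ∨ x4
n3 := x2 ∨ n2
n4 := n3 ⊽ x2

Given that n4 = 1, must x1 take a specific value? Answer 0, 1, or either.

n4 = n3 ⊽ x2 must be 1, so both n3 = 0 and x2 = 0.
Every assignment with n4 = 1 has x1 = 1; there are 1 such assignment(s).
  x1=1, x2=0, x3=1, x4=0

1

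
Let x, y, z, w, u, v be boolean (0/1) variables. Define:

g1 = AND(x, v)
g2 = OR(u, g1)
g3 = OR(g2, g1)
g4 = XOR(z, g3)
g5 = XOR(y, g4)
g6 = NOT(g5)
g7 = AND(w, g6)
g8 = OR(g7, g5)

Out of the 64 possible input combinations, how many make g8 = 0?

g8 = OR(g7, g5) must be 0, so both g7 = 0 and g5 = 0.
g7 = AND(w, g6) must be 0, so at least one of w, g6 is 0.
Enumerating the 64 input combinations, 16 give g8 = 0 and 48 give g8 = 1.

16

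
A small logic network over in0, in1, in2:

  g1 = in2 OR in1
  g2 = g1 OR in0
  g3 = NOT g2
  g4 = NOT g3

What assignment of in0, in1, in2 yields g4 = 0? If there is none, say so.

in0=0 in1=0 in2=0

Check with in0=0 in1=0 in2=0:
g1 = in2 OR in1 = 0 OR 0 = 0
g2 = g1 OR in0 = 0 OR 0 = 0
g3 = NOT g2 = NOT 0 = 1
g4 = NOT g3 = NOT 1 = 0
So g4 = 0 as required.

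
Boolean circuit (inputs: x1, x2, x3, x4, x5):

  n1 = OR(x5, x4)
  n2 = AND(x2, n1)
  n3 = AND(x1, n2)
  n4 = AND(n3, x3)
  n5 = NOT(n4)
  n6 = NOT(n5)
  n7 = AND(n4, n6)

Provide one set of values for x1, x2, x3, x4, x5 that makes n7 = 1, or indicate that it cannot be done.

Check with x1=1, x2=1, x3=1, x4=1, x5=0:
n1 = OR(x5, x4) = OR(0, 1) = 1
n2 = AND(x2, n1) = AND(1, 1) = 1
n3 = AND(x1, n2) = AND(1, 1) = 1
n4 = AND(n3, x3) = AND(1, 1) = 1
n5 = NOT(n4) = NOT 1 = 0
n6 = NOT(n5) = NOT 0 = 1
n7 = AND(n4, n6) = AND(1, 1) = 1
So n7 = 1 as required.

x1=1, x2=1, x3=1, x4=1, x5=0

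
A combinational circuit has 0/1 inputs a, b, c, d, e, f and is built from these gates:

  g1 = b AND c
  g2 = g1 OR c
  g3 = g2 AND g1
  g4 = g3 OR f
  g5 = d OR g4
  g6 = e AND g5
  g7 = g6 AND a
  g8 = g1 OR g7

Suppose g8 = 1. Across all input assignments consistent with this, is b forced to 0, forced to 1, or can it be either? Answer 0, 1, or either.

Both values of b occur among assignments with g8 = 1:
  b=0: a=1, b=0, c=0, d=0, e=1, f=1
  b=1: a=0, b=1, c=1, d=0, e=0, f=0

either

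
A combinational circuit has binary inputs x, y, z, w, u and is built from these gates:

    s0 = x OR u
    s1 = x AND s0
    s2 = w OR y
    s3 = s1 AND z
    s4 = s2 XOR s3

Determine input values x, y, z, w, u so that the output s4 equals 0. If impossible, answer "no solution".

s4 = s2 XOR s3 must be 0, so s2 and s3 are equal.
Check with x=1, y=0, z=0, w=0, u=1:
s0 = x OR u = 1 OR 1 = 1
s1 = x AND s0 = 1 AND 1 = 1
s2 = w OR y = 0 OR 0 = 0
s3 = s1 AND z = 1 AND 0 = 0
s4 = s2 XOR s3 = 0 XOR 0 = 0
So s4 = 0 as required.

x=1, y=0, z=0, w=0, u=1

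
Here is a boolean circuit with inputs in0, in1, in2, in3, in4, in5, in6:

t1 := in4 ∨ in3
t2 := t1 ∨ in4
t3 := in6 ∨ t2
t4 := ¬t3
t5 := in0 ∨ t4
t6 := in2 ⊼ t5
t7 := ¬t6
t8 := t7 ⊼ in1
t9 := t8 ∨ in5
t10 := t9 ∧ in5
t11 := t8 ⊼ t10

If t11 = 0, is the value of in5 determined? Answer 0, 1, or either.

1

t11 = t8 ⊼ t10 must be 0, so both t8 = 1 and t10 = 1.
t8 = t7 ⊼ in1 must be 1, so at least one of t7, in1 is 0.
Every assignment with t11 = 0 has in5 = 1; there are 55 such assignment(s).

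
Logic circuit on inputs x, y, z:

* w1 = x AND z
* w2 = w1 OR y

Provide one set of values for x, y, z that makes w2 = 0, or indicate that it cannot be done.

x=1, y=0, z=0

Check with x=1, y=0, z=0:
w1 = x AND z = 1 AND 0 = 0
w2 = w1 OR y = 0 OR 0 = 0
So w2 = 0 as required.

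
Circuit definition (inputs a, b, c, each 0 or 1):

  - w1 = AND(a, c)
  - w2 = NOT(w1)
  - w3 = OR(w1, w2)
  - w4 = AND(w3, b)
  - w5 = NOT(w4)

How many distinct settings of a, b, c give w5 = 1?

w5 = NOT(w4) must be 1, so w4 = 0.
Enumerating the 8 input combinations, 4 give w5 = 1 and 4 give w5 = 0.

4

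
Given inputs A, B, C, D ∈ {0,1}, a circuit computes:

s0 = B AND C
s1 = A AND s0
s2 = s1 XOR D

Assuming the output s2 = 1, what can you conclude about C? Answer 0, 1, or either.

Both values of C occur among assignments with s2 = 1:
  C=0: A=0, B=0, C=0, D=1
  C=1: A=0, B=0, C=1, D=1

either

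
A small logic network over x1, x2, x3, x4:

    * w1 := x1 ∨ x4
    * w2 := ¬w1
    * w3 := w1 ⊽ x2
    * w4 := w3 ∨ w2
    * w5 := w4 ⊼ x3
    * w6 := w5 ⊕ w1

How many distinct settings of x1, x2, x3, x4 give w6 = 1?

w6 = w5 ⊕ w1 must be 1, so w5 and w1 differ.
Satisfying assignments:
  x1=0, x2=0, x3=0, x4=0
  x1=0, x2=1, x3=0, x4=0

2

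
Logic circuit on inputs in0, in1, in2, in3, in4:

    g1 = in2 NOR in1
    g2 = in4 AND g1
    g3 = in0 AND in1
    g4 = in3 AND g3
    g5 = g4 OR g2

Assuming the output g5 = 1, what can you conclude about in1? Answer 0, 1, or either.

either

Both values of in1 occur among assignments with g5 = 1:
  in1=0: in0=0, in1=0, in2=0, in3=0, in4=1
  in1=1: in0=1, in1=1, in2=0, in3=1, in4=0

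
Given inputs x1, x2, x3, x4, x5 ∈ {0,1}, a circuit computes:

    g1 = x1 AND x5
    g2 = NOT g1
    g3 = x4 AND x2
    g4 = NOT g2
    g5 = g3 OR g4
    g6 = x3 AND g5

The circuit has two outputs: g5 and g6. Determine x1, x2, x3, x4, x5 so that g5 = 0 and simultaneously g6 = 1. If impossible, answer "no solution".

no solution exists

Across all 32 input combinations, none give both g5 = 0 and g6 = 1.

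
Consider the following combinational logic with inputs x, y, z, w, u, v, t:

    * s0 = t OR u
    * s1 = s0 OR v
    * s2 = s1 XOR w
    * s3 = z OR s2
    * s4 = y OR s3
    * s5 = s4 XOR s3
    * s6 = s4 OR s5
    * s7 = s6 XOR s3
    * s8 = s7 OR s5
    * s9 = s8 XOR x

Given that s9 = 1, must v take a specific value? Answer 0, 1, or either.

Both values of v occur among assignments with s9 = 1:
  v=0: x=0, y=1, z=0, w=0, u=0, v=0, t=0
  v=1: x=0, y=1, z=0, w=1, u=0, v=1, t=0

either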